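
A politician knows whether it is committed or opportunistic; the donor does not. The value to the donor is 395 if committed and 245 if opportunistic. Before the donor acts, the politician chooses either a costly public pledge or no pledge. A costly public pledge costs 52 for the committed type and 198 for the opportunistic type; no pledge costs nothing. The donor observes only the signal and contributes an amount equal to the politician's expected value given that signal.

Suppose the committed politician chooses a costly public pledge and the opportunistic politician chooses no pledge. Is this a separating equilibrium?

Yes

If types separate, pledge earns payment 395 and no pledge earns 245.
Committed: pledge gives 395 − 52 = 343; no pledge gives 245 − 0 = 245. No deviation. ✓
Opportunistic: no pledge gives 245 − 0 = 245; pledge gives 395 − 198 = 197. No deviation. ✓
Both incentive constraints hold.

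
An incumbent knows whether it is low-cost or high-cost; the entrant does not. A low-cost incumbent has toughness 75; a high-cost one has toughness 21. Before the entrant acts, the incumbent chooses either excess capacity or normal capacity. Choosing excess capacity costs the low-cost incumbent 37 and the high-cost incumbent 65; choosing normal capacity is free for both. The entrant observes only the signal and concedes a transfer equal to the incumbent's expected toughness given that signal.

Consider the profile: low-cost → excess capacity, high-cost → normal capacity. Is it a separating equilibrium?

Yes

Under separation the entrant infers type exactly: excess capacity → low-cost (pays 75), normal capacity → high-cost (pays 21).
Low-cost: excess capacity gives 75 − 37 = 38; normal capacity gives 21 − 0 = 21. No deviation. ✓
High-cost: normal capacity gives 21 − 0 = 21; excess capacity gives 75 − 65 = 10. No deviation. ✓
Neither type gains from mimicking the other.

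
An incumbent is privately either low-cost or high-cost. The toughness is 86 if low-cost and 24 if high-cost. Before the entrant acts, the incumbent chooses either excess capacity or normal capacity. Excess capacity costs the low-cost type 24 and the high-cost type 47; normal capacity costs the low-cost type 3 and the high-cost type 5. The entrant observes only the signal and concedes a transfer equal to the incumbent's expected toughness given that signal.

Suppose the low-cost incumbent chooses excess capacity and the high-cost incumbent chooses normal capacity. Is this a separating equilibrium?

If types separate, excess capacity earns payment 86 and normal capacity earns 24.
Low-cost: excess capacity gives 86 − 24 = 62; normal capacity gives 24 − 3 = 21. No deviation. ✓
High-cost: normal capacity gives 24 − 5 = 19; excess capacity gives 86 − 47 = 39. Would deviate. ✗

No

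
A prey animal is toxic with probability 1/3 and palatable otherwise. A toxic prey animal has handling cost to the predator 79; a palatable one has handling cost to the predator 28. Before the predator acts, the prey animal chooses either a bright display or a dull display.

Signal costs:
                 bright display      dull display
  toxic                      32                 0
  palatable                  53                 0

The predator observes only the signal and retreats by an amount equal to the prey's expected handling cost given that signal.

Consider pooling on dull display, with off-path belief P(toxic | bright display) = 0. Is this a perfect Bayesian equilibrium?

Yes

At the pooled signal (dull display) the predator holds the prior 1/3 and pays 1/3·79 + 2/3·28 = 45. Off-path (bright display) belief 0 gives 0·79 + 1·28 = 28.
Toxic: dull display gives 45 − 0 = 45; bright display gives 28 − 32 = -4. Stays. ✓
Palatable: dull display gives 45 − 0 = 45; bright display gives 28 − 53 = -25. Stays. ✓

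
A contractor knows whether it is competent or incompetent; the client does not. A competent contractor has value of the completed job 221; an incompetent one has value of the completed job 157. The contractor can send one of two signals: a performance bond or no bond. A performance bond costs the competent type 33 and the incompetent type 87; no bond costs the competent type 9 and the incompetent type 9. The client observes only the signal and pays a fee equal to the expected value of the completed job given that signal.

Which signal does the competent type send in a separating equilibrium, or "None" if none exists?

bond

Try competent → bond, incompetent → no bond:
  Under separation the client infers type exactly: bond → competent (pays 221), no bond → incompetent (pays 157).
  Competent: bond gives 221 − 33 = 188; no bond gives 157 − 9 = 148. No deviation. ✓
  Incompetent: no bond gives 157 − 9 = 148; bond gives 221 − 87 = 134. No deviation. ✓
Both hold — the competent type sends bond.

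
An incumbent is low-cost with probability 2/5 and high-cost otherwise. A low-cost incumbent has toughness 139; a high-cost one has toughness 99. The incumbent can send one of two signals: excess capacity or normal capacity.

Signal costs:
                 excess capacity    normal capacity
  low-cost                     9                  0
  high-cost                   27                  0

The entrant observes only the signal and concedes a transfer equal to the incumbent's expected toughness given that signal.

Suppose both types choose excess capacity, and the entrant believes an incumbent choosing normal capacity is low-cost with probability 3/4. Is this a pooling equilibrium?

No

At the pooled signal (excess capacity) the entrant holds the prior 2/5 and pays 2/5·139 + 3/5·99 = 115. Off-path (normal capacity) belief 3/4 gives 3/4·139 + 1/4·99 = 129.
Low-cost: excess capacity gives 115 − 9 = 106; normal capacity gives 129 − 0 = 129. Deviates. ✗
High-cost: excess capacity gives 115 − 27 = 88; normal capacity gives 129 − 0 = 129. Deviates. ✗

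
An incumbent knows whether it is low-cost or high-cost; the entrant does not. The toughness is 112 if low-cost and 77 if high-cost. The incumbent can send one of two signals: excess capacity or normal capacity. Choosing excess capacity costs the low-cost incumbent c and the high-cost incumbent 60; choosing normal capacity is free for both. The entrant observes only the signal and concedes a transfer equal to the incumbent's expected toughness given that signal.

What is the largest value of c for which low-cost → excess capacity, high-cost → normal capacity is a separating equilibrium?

35

Under separation: excess capacity → low-cost (pays 112); normal capacity → high-cost (pays 77).
High-cost: 77 − 0 = 77 ≥ 112 − 60 = 52. Holds regardless of c. ✓
Low-cost: 112 − c ≥ 77 − 0, so c ≤ 112 − 77 = 35.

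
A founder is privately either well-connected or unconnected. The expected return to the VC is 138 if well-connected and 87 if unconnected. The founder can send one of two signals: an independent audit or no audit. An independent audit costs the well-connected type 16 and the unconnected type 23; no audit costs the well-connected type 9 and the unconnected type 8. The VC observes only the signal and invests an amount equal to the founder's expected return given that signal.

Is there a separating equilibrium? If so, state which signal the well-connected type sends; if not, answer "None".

None

Try well-connected → audit, unconnected → no audit:
  Under separation the VC infers type exactly: audit → well-connected (pays 138), no audit → unconnected (pays 87).
  Well-connected: audit gives 138 − 16 = 122; no audit gives 87 − 9 = 78. No deviation. ✓
  Unconnected: no audit gives 87 − 8 = 79; audit gives 138 − 23 = 115. Would deviate. ✗
Try well-connected → no audit, unconnected → audit:
  Under separation the VC infers type exactly: no audit → well-connected (pays 138), audit → unconnected (pays 87).
  Well-connected: no audit gives 138 − 9 = 129; audit gives 87 − 16 = 71. No deviation. ✓
  Unconnected: audit gives 87 − 23 = 64; no audit gives 138 − 8 = 130. Would deviate. ✗
Neither assignment is incentive-compatible.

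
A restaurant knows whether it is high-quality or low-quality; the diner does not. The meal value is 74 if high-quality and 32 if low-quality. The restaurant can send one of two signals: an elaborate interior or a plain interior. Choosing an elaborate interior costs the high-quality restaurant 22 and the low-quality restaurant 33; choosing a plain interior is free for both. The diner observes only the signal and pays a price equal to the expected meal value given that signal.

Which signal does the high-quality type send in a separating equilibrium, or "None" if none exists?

None

Try high-quality → elaborate interior, low-quality → plain interior:
  If types separate, elaborate interior earns payment 74 and plain interior earns 32.
  High-quality: elaborate interior gives 74 − 22 = 52; plain interior gives 32 − 0 = 32. No deviation. ✓
  Low-quality: plain interior gives 32 − 0 = 32; elaborate interior gives 74 − 33 = 41. Would deviate. ✗
Try high-quality → plain interior, low-quality → elaborate interior:
  If types separate, plain interior earns payment 74 and elaborate interior earns 32.
  High-quality: plain interior gives 74 − 0 = 74; elaborate interior gives 32 − 22 = 10. No deviation. ✓
  Low-quality: elaborate interior gives 32 − 33 = -1; plain interior gives 74 − 0 = 74. Would deviate. ✗
Neither assignment is incentive-compatible.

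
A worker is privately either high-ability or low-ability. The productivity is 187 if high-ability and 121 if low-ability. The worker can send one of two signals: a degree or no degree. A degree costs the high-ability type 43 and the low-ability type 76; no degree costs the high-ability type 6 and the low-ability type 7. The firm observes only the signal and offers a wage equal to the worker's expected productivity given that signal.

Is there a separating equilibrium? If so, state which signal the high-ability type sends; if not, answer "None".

Try high-ability → degree, low-ability → no degree:
  If types separate, degree earns payment 187 and no degree earns 121.
  High-ability: degree gives 187 − 43 = 144; no degree gives 121 − 6 = 115. No deviation. ✓
  Low-ability: no degree gives 121 − 7 = 114; degree gives 187 − 76 = 111. No deviation. ✓
Both hold — the high-ability type sends degree.

degree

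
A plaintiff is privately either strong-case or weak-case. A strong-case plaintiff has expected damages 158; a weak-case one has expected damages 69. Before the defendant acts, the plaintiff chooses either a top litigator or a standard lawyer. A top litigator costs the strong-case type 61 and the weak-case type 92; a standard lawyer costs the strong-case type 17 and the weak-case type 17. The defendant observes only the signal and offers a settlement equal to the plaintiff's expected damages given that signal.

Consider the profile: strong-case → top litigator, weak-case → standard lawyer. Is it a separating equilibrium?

No

If types separate, top litigator earns payment 158 and standard lawyer earns 69.
Strong-case: top litigator gives 158 − 61 = 97; standard lawyer gives 69 − 17 = 52. No deviation. ✓
Weak-case: standard lawyer gives 69 − 17 = 52; top litigator gives 158 − 92 = 66. Would deviate. ✗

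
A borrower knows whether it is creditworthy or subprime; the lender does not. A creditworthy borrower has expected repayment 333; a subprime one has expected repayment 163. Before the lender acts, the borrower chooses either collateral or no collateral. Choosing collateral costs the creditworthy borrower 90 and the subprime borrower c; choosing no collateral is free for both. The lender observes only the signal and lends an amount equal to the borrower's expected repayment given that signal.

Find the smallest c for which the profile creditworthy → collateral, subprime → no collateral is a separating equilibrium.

170

Under separation: collateral → creditworthy (pays 333); no collateral → subprime (pays 163).
Creditworthy: 333 − 90 = 243 ≥ 163 − 0 = 163. Holds regardless of c. ✓
Subprime: 163 − 0 ≥ 333 − c, so c ≥ 333 − 163 = 170.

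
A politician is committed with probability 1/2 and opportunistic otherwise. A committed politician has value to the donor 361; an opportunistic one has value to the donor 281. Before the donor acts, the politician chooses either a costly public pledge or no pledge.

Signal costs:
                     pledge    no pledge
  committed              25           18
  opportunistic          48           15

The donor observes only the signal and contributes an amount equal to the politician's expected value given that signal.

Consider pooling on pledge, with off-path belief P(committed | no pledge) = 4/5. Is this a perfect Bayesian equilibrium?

No

On the equilibrium path (pledge) the donor holds the prior 1/2 and pays 1/2·361 + 1/2·281 = 321. Off-path (no pledge) belief 4/5 gives 4/5·361 + 1/5·281 = 345.
Committed: pledge gives 321 − 25 = 296; no pledge gives 345 − 18 = 327. Deviates. ✗
Opportunistic: pledge gives 321 − 48 = 273; no pledge gives 345 − 15 = 330. Deviates. ✗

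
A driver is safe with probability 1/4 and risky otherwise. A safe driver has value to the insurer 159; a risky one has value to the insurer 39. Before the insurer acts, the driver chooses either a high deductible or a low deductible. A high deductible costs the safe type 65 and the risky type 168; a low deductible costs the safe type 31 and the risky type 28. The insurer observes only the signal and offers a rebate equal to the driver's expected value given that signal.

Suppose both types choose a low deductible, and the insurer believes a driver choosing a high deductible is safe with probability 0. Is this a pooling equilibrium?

Yes

At the pooled signal (low deductible) the insurer holds the prior 1/4 and pays 1/4·159 + 3/4·39 = 69. Off-path (high deductible) belief 0 gives 0·159 + 1·39 = 39.
Safe: low deductible gives 69 − 31 = 38; high deductible gives 39 − 65 = -26. Stays. ✓
Risky: low deductible gives 69 − 28 = 41; high deductible gives 39 − 168 = -129. Stays. ✓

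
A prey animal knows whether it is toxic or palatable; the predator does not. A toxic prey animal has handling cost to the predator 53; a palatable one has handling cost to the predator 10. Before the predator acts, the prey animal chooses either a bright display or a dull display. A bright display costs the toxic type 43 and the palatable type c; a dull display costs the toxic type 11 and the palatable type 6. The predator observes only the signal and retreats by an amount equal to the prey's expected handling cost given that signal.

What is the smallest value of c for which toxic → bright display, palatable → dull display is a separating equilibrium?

49

Under separation: bright display → toxic (pays 53); dull display → palatable (pays 10).
Toxic: 53 − 43 = 10 ≥ 10 − 11 = -1. Holds regardless of c. ✓
Palatable: 10 − 6 ≥ 53 − c, so c ≥ 53 − 4 = 49.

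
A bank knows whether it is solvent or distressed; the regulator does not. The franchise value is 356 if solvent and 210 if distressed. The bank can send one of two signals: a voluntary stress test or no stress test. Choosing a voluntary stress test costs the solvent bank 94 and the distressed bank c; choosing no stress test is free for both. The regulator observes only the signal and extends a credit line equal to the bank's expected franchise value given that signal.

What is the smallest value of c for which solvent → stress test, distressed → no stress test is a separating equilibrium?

Under separation: stress test → solvent (pays 356); no stress test → distressed (pays 210).
Solvent: 356 − 94 = 262 ≥ 210 − 0 = 210. Holds regardless of c. ✓
Distressed: 210 − 0 ≥ 356 − c, so c ≥ 356 − 210 = 146.

146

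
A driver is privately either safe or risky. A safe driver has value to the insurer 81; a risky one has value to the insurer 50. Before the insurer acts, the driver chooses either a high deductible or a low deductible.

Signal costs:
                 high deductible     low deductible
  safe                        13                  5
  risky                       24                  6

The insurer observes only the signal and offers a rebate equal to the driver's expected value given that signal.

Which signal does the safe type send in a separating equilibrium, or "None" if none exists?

Try safe → high deductible, risky → low deductible:
  If types separate, high deductible earns payment 81 and low deductible earns 50.
  Safe: high deductible gives 81 − 13 = 68; low deductible gives 50 − 5 = 45. No deviation. ✓
  Risky: low deductible gives 50 − 6 = 44; high deductible gives 81 − 24 = 57. Would deviate. ✗
Try safe → low deductible, risky → high deductible:
  If types separate, low deductible earns payment 81 and high deductible earns 50.
  Safe: low deductible gives 81 − 5 = 76; high deductible gives 50 − 13 = 37. No deviation. ✓
  Risky: high deductible gives 50 − 24 = 26; low deductible gives 81 − 6 = 75. Would deviate. ✗
Neither assignment is incentive-compatible.

None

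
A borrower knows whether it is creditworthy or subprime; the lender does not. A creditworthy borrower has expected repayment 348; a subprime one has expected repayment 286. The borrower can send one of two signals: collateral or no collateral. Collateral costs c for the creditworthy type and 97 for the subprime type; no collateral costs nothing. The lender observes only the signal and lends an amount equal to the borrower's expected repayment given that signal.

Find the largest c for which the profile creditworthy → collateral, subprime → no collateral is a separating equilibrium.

Under separation: collateral → creditworthy (pays 348); no collateral → subprime (pays 286).
Subprime: 286 − 0 = 286 ≥ 348 − 97 = 251. Holds regardless of c. ✓
Creditworthy: 348 − c ≥ 286 − 0, so c ≤ 348 − 286 = 62.

62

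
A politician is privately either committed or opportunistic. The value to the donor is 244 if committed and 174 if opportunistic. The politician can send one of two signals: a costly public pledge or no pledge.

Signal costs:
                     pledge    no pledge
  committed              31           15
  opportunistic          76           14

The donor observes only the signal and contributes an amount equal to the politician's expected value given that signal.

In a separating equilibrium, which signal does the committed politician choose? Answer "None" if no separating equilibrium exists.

None

Try committed → pledge, opportunistic → no pledge:
  If types separate, pledge earns payment 244 and no pledge earns 174.
  Committed: pledge gives 244 − 31 = 213; no pledge gives 174 − 15 = 159. No deviation. ✓
  Opportunistic: no pledge gives 174 − 14 = 160; pledge gives 244 − 76 = 168. Would deviate. ✗
Try committed → no pledge, opportunistic → pledge:
  If types separate, no pledge earns payment 244 and pledge earns 174.
  Committed: no pledge gives 244 − 15 = 229; pledge gives 174 − 31 = 143. No deviation. ✓
  Opportunistic: pledge gives 174 − 76 = 98; no pledge gives 244 − 14 = 230. Would deviate. ✗
Neither assignment is incentive-compatible.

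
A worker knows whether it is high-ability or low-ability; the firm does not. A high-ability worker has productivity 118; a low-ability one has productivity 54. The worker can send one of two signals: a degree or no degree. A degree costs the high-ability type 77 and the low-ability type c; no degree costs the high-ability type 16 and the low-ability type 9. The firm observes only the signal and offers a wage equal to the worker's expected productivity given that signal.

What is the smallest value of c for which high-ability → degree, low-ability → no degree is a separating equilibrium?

Under separation: degree → high-ability (pays 118); no degree → low-ability (pays 54).
High-ability: 118 − 77 = 41 ≥ 54 − 16 = 38. Holds regardless of c. ✓
Low-ability: 54 − 9 ≥ 118 − c, so c ≥ 118 − 45 = 73.

73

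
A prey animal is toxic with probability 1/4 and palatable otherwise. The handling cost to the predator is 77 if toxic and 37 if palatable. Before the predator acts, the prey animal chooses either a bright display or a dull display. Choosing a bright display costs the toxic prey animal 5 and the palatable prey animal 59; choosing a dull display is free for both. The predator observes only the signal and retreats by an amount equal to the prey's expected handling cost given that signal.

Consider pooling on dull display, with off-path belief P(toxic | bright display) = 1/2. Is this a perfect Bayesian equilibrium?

At the pooled signal (dull display) the predator holds the prior 1/4 and pays 1/4·77 + 3/4·37 = 47. Off-path (bright display) belief 1/2 gives 1/2·77 + 1/2·37 = 57.
Toxic: dull display gives 47 − 0 = 47; bright display gives 57 − 5 = 52. Deviates. ✗
Palatable: dull display gives 47 − 0 = 47; bright display gives 57 − 59 = -2. Stays. ✓

No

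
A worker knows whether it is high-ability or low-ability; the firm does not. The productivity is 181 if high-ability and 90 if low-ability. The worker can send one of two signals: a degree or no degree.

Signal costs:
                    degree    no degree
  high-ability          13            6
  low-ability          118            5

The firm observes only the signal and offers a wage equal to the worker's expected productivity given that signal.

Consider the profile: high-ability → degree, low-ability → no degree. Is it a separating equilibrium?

Under separation the firm infers type exactly: degree → high-ability (pays 181), no degree → low-ability (pays 90).
High-ability: degree gives 181 − 13 = 168; no degree gives 90 − 6 = 84. No deviation. ✓
Low-ability: no degree gives 90 − 5 = 85; degree gives 181 − 118 = 63. No deviation. ✓
Neither type gains from mimicking the other.

Yes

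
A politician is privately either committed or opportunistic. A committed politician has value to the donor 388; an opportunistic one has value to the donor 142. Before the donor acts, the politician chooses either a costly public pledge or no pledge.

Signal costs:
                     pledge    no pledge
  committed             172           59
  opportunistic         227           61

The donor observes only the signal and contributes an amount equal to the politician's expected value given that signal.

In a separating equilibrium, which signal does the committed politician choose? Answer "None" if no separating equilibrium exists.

Try committed → pledge, opportunistic → no pledge:
  If types separate, pledge earns payment 388 and no pledge earns 142.
  Committed: pledge gives 388 − 172 = 216; no pledge gives 142 − 59 = 83. No deviation. ✓
  Opportunistic: no pledge gives 142 − 61 = 81; pledge gives 388 − 227 = 161. Would deviate. ✗
Try committed → no pledge, opportunistic → pledge:
  If types separate, no pledge earns payment 388 and pledge earns 142.
  Committed: no pledge gives 388 − 59 = 329; pledge gives 142 − 172 = -30. No deviation. ✓
  Opportunistic: pledge gives 142 − 227 = -85; no pledge gives 388 − 61 = 327. Would deviate. ✗
Neither assignment is incentive-compatible.

None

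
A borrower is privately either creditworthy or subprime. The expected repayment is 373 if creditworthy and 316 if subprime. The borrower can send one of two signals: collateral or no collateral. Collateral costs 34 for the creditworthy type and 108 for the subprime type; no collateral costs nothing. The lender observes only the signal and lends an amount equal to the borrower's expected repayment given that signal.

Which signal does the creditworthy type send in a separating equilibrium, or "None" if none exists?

collateral

Try creditworthy → collateral, subprime → no collateral:
  Under separation the lender infers type exactly: collateral → creditworthy (pays 373), no collateral → subprime (pays 316).
  Creditworthy: collateral gives 373 − 34 = 339; no collateral gives 316 − 0 = 316. No deviation. ✓
  Subprime: no collateral gives 316 − 0 = 316; collateral gives 373 − 108 = 265. No deviation. ✓
Both hold — the creditworthy type sends collateral.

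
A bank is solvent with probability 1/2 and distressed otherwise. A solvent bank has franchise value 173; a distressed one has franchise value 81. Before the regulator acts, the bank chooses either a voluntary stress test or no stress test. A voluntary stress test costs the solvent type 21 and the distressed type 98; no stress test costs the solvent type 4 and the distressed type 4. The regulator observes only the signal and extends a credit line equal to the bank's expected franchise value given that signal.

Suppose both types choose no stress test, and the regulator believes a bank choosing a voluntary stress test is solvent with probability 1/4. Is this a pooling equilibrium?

At the pooled signal (no stress test) the regulator holds the prior 1/2 and pays 1/2·173 + 1/2·81 = 127. Off-path (stress test) belief 1/4 gives 1/4·173 + 3/4·81 = 104.
Solvent: no stress test gives 127 − 4 = 123; stress test gives 104 − 21 = 83. Stays. ✓
Distressed: no stress test gives 127 − 4 = 123; stress test gives 104 − 98 = 6. Stays. ✓

Yes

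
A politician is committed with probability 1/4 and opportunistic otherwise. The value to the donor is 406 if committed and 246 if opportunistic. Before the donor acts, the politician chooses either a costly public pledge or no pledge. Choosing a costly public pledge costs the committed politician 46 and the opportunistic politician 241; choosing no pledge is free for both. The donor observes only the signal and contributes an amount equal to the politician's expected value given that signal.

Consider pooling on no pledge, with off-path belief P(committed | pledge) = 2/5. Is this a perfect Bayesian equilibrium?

Yes

At the pooled signal (no pledge) the donor holds the prior 1/4 and pays 1/4·406 + 3/4·246 = 286. Off-path (pledge) belief 2/5 gives 2/5·406 + 3/5·246 = 310.
Committed: no pledge gives 286 − 0 = 286; pledge gives 310 − 46 = 264. Stays. ✓
Opportunistic: no pledge gives 286 − 0 = 286; pledge gives 310 − 241 = 69. Stays. ✓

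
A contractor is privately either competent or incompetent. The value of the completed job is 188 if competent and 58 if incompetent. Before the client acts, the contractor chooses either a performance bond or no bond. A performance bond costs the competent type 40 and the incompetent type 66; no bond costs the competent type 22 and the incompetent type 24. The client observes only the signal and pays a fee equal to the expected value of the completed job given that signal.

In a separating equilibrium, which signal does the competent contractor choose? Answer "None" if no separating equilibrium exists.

Try competent → bond, incompetent → no bond:
  If types separate, bond earns payment 188 and no bond earns 58.
  Competent: bond gives 188 − 40 = 148; no bond gives 58 − 22 = 36. No deviation. ✓
  Incompetent: no bond gives 58 − 24 = 34; bond gives 188 − 66 = 122. Would deviate. ✗
Try competent → no bond, incompetent → bond:
  If types separate, no bond earns payment 188 and bond earns 58.
  Competent: no bond gives 188 − 22 = 166; bond gives 58 − 40 = 18. No deviation. ✓
  Incompetent: bond gives 58 − 66 = -8; no bond gives 188 − 24 = 164. Would deviate. ✗
Neither assignment is incentive-compatible.

None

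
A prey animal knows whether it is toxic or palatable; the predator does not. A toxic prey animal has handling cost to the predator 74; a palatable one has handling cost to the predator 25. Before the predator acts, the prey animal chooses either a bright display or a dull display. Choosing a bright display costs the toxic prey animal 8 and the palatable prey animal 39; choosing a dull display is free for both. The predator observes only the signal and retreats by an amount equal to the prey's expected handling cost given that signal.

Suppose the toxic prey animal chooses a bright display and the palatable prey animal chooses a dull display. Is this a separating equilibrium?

No

Under separation the predator infers type exactly: bright display → toxic (pays 74), dull display → palatable (pays 25).
Toxic: bright display gives 74 − 8 = 66; dull display gives 25 − 0 = 25. No deviation. ✓
Palatable: dull display gives 25 − 0 = 25; bright display gives 74 − 39 = 35. Would deviate. ✗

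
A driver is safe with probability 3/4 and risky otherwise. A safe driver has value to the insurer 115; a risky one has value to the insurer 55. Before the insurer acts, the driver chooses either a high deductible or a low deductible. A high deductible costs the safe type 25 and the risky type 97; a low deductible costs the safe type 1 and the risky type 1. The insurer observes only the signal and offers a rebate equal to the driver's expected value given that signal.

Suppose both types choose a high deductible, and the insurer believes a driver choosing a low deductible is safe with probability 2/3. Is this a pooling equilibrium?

No

On the equilibrium path (high deductible) the insurer holds the prior 3/4 and pays 3/4·115 + 1/4·55 = 100. Off-path (low deductible) belief 2/3 gives 2/3·115 + 1/3·55 = 95.
Safe: high deductible gives 100 − 25 = 75; low deductible gives 95 − 1 = 94. Deviates. ✗
Risky: high deductible gives 100 − 97 = 3; low deductible gives 95 − 1 = 94. Deviates. ✗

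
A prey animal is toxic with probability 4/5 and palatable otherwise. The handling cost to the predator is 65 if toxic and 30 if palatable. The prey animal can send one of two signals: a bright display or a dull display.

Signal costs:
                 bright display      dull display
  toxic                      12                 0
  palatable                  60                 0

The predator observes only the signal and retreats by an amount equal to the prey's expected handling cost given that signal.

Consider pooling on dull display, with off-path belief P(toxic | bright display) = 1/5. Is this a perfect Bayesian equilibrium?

Yes

On the equilibrium path (dull display) the predator holds the prior 4/5 and pays 4/5·65 + 1/5·30 = 58. Off-path (bright display) belief 1/5 gives 1/5·65 + 4/5·30 = 37.
Toxic: dull display gives 58 − 0 = 58; bright display gives 37 − 12 = 25. Stays. ✓
Palatable: dull display gives 58 − 0 = 58; bright display gives 37 − 60 = -23. Stays. ✓
Beliefs are Bayes-consistent on-path and both types best-respond.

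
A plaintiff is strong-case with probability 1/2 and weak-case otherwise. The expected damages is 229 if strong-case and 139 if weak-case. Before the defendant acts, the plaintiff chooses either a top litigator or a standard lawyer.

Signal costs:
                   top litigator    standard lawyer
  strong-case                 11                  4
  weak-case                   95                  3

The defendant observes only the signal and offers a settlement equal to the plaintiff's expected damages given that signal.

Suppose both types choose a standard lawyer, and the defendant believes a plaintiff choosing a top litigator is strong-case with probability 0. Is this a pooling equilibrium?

Yes

At the pooled signal (standard lawyer) the defendant holds the prior 1/2 and pays 1/2·229 + 1/2·139 = 184. Off-path (top litigator) belief 0 gives 0·229 + 1·139 = 139.
Strong-case: standard lawyer gives 184 − 4 = 180; top litigator gives 139 − 11 = 128. Stays. ✓
Weak-case: standard lawyer gives 184 − 3 = 181; top litigator gives 139 − 95 = 44. Stays. ✓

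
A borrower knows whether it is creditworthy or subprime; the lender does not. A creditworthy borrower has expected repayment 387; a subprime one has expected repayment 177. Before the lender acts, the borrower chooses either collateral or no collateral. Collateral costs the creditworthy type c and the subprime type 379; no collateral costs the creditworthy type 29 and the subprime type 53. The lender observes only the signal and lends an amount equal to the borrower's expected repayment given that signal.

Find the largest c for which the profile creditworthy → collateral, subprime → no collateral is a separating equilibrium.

Under separation: collateral → creditworthy (pays 387); no collateral → subprime (pays 177).
Subprime: 177 − 53 = 124 ≥ 387 − 379 = 8. Holds regardless of c. ✓
Creditworthy: 387 − c ≥ 177 − 29, so c ≤ 387 − 148 = 239.

239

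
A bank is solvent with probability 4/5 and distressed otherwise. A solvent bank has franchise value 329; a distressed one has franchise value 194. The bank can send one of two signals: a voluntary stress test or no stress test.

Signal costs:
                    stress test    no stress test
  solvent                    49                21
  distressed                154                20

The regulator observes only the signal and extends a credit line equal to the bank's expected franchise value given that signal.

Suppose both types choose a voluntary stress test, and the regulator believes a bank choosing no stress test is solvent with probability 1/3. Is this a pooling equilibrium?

No

At the pooled signal (stress test) the regulator holds the prior 4/5 and pays 4/5·329 + 1/5·194 = 302. Off-path (no stress test) belief 1/3 gives 1/3·329 + 2/3·194 = 239.
Solvent: stress test gives 302 − 49 = 253; no stress test gives 239 − 21 = 218. Stays. ✓
Distressed: stress test gives 302 − 154 = 148; no stress test gives 239 − 20 = 219. Deviates. ✗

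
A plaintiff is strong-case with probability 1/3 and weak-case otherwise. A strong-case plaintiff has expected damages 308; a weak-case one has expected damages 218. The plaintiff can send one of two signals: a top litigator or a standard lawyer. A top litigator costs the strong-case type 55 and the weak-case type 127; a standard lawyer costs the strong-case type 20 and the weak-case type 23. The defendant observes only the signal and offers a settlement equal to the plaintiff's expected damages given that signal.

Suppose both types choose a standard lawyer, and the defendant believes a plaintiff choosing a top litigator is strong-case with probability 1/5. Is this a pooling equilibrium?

On the equilibrium path (standard lawyer) the defendant holds the prior 1/3 and pays 1/3·308 + 2/3·218 = 248. Off-path (top litigator) belief 1/5 gives 1/5·308 + 4/5·218 = 236.
Strong-case: standard lawyer gives 248 − 20 = 228; top litigator gives 236 − 55 = 181. Stays. ✓
Weak-case: standard lawyer gives 248 − 23 = 225; top litigator gives 236 − 127 = 109. Stays. ✓
Beliefs are Bayes-consistent on-path and both types best-respond.

Yes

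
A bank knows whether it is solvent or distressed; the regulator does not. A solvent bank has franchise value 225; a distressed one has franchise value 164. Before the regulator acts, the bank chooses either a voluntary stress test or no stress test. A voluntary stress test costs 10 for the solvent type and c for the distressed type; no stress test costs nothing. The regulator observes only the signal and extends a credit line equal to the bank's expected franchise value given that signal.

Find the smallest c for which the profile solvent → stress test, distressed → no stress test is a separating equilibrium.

61

Under separation: stress test → solvent (pays 225); no stress test → distressed (pays 164).
Solvent: 225 − 10 = 215 ≥ 164 − 0 = 164. Holds regardless of c. ✓
Distressed: 164 − 0 ≥ 225 − c, so c ≥ 225 − 164 = 61.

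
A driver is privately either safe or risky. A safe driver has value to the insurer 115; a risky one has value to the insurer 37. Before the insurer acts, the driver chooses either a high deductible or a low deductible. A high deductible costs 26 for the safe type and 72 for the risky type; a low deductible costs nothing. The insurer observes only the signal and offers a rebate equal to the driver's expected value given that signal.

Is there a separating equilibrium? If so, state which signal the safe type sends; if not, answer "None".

None

Try safe → high deductible, risky → low deductible:
  Under separation the insurer infers type exactly: high deductible → safe (pays 115), low deductible → risky (pays 37).
  Safe: high deductible gives 115 − 26 = 89; low deductible gives 37 − 0 = 37. No deviation. ✓
  Risky: low deductible gives 37 − 0 = 37; high deductible gives 115 − 72 = 43. Would deviate. ✗
Try safe → low deductible, risky → high deductible:
  Under separation the insurer infers type exactly: low deductible → safe (pays 115), high deductible → risky (pays 37).
  Safe: low deductible gives 115 − 0 = 115; high deductible gives 37 − 26 = 11. No deviation. ✓
  Risky: high deductible gives 37 − 72 = -35; low deductible gives 115 − 0 = 115. Would deviate. ✗
Neither assignment is incentive-compatible.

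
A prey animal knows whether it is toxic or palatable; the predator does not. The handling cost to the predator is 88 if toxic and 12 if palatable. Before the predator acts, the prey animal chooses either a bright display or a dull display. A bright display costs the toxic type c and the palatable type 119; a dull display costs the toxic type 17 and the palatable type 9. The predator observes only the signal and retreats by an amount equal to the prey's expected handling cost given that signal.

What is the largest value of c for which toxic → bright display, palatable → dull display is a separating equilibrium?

Under separation: bright display → toxic (pays 88); dull display → palatable (pays 12).
Palatable: 12 − 9 = 3 ≥ 88 − 119 = -31. Holds regardless of c. ✓
Toxic: 88 − c ≥ 12 − 17, so c ≤ 88 − -5 = 93.

93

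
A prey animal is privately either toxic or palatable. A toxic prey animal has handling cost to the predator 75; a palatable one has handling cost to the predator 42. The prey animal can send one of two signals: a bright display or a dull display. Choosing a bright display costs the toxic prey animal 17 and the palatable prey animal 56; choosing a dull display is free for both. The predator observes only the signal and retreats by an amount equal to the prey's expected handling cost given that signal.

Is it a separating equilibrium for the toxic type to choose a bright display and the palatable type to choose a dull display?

Yes

If types separate, bright display earns payment 75 and dull display earns 42.
Toxic: bright display gives 75 − 17 = 58; dull display gives 42 − 0 = 42. No deviation. ✓
Palatable: dull display gives 42 − 0 = 42; bright display gives 75 − 56 = 19. No deviation. ✓
Both incentive constraints hold.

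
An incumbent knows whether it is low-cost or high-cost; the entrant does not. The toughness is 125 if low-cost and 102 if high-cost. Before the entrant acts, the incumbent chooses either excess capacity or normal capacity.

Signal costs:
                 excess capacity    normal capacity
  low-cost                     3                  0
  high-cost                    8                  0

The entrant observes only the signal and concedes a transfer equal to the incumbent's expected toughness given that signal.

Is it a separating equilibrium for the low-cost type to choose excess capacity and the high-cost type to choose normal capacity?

No

Under separation the entrant infers type exactly: excess capacity → low-cost (pays 125), normal capacity → high-cost (pays 102).
Low-cost: excess capacity gives 125 − 3 = 122; normal capacity gives 102 − 0 = 102. No deviation. ✓
High-cost: normal capacity gives 102 − 0 = 102; excess capacity gives 125 − 8 = 117. Would deviate. ✗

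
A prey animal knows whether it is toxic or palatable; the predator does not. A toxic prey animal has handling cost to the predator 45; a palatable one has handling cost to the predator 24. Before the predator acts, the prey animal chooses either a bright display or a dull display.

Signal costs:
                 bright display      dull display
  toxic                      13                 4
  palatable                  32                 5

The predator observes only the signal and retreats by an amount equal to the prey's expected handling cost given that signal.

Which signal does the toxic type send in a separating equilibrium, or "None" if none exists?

Try toxic → bright display, palatable → dull display:
  If types separate, bright display earns payment 45 and dull display earns 24.
  Toxic: bright display gives 45 − 13 = 32; dull display gives 24 − 4 = 20. No deviation. ✓
  Palatable: dull display gives 24 − 5 = 19; bright display gives 45 − 32 = 13. No deviation. ✓
Both hold — the toxic type sends bright display.

bright display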